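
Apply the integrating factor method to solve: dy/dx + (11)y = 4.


P(x) = 11, Q(x) = 4; integrating factor μ = e^(11x).
(μ y)' = 4e^(11x) ⇒ μ y = (4/11)e^(11x) + C.
Divide by μ: y = 4/11 + Ce^(-11x).


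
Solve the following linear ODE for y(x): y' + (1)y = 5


P(x) = 1, Q(x) = 5; integrating factor μ = e^(x).
(μ y)' = 5e^(x) ⇒ μ y = 5e^(x) + C.
Divide by μ: y = 5 + Ce^(-x).


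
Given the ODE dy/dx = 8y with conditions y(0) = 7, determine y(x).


General solution of y' = 8y is y = Ce^(8x).
Apply y(0) = 7: C = 7.
Particular solution: y = 7e^(8x).


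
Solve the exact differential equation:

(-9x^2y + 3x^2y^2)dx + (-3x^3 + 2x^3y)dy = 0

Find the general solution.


Check exactness: ∂M/∂y = -9x^2 + 6x^2y and ∂N/∂x = -9x^2 + 6x^2y; equal, so the equation is exact.
Integrate M with respect to x (treating y as constant): ∫M dx = -3x^3y + x^3y^2 + h(y).
Differentiate w.r.t. y and set equal to N: all terms match, so h'(y) = 0 and h is a constant absorbed into C.
General solution: -3x^3y + x^3y^2 = C.


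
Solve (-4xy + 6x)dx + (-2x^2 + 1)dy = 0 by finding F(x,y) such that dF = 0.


Check exactness: ∂M/∂y = -4x and ∂N/∂x = -4x; equal, so the equation is exact.
Integrate M with respect to x (treating y as constant): ∫M dx = -2x^2y + 3x^2 + h(y).
Differentiate w.r.t. y and set equal to N: the x-dependent terms already match, leaving h'(y) = 1. Integrate: h(y) = y.
So F(x,y) = -2x^2y + 3x^2 + y.
General solution: -2x^2y + 3x^2 + y = C.


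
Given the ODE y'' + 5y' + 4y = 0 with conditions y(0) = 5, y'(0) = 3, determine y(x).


Characteristic roots of r² + 5r + 4 = 0 are -4, -1.
General solution y = c₁ e^(-4x) + c₂ e^(-x).
Apply y(0) = 5: c₁ + c₂ = 5. Apply y'(0) = 3: -4 c₁ - 1 c₂ = 3.
Solve: c₁ = -8/3, c₂ = 23/3.
Particular solution: y = -(8/3)e^(-4x) + (23/3)e^(-x).


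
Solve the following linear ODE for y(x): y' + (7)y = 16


P(x) = 7, Q(x) = 16; integrating factor μ = e^(7x).
(μ y)' = 16e^(7x) ⇒ μ y = (16/7)e^(7x) + C.
Divide by μ: y = 16/7 + Ce^(-7x).


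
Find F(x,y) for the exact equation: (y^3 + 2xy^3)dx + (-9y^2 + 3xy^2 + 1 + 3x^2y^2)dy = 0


Check exactness: ∂M/∂y = 3y^2 + 6xy^2 and ∂N/∂x = 3y^2 + 6xy^2; equal, so the equation is exact.
Integrate M with respect to x (treating y as constant): ∫M dx = xy^3 + x^2y^3 + h(y).
Differentiate w.r.t. y and set equal to N: the x-dependent terms already match, leaving h'(y) = -9y^2 + 1. Integrate: h(y) = -3y^3 + y.
So F(x,y) = -3y^3 + xy^3 + y + x^2y^3.
General solution: -3y^3 + xy^3 + y + x^2y^3 = C.


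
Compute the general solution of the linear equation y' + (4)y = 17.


P(x) = 4, Q(x) = 17; integrating factor μ = e^(4x).
(μ y)' = 17e^(4x) ⇒ μ y = (17/4)e^(4x) + C.
Divide by μ: y = 17/4 + Ce^(-4x).


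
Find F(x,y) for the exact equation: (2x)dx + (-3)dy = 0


Check exactness: ∂M/∂y = 0 and ∂N/∂x = 0; equal, so the equation is exact.
Integrate M with respect to x (treating y as constant): ∫M dx = x^2 + h(y).
Differentiate w.r.t. y and set equal to N: the x-dependent terms already match, leaving h'(y) = -3. Integrate: h(y) = -3y.
So F(x,y) = x^2 - 3y.
General solution: x^2 - 3y = C.


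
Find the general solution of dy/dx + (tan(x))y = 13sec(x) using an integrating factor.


P(x) = tan(x) ⇒ μ = e^(∫tan(x)dx) = sec(x).
(sec(x) y)' = 13sec²(x) ⇒ sec(x) y = 13tan(x) + C.
Multiply by cos(x): y = 13sin(x) + C·cos(x).


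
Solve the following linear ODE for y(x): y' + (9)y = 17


P(x) = 9, Q(x) = 17; integrating factor μ = e^(9x).
(μ y)' = 17e^(9x) ⇒ μ y = (17/9)e^(9x) + C.
Divide by μ: y = 17/9 + Ce^(-9x).


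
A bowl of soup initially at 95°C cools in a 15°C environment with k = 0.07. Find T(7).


Newton's law: dT/dt = -k(T - T_a) has solution T(t) = T_a + (T₀ - T_a)e^(-kt).
Plug in T_a = 15, T₀ = 95, k = 0.07, t = 7: T(7) = 15 + (80)e^(-0.49) ≈ 64.0°C.


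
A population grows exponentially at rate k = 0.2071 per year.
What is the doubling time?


Exponential growth: P(t) = P₀ e^(0.2071t). Set P(t)/P₀ = 2: e^(0.2071t) = 2.
Solve: t = ln(2)/0.2071 ≈ 3.35 years.


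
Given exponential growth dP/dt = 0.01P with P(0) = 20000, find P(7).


The ODE dP/dt = 0.01P has solution P(t) = P(0)e^(0.01t).
Substitute P(0) = 20000 and t = 7: P(7) = 20000 e^(0.07) ≈ 21450.


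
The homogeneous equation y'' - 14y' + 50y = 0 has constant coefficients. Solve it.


Characteristic equation: r² - 14r + 50 = 0.
Discriminant is negative; roots r = 7 ± 1i (complex conjugate pair).
General solution uses e^(α x)(C₁ cos(β x) + C₂ sin(β x)): y = e^(7x)(C₁cos(x) + C₂sin(x)).


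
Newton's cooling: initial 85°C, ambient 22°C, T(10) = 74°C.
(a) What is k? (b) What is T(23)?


Newton's law: T(t) = T_a + (T₀ - T_a)e^(-kt).
(a) Use T(10) = 74: (74 - 22)/(85 - 22) = e^(-k·10), so k = -ln(0.825)/10 ≈ 0.0192.
(b) Apply k to t = 23: T(23) = 22 + (63)e^(-0.441) ≈ 62.5°C.


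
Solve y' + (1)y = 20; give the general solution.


P(x) = 1, Q(x) = 20; integrating factor μ = e^(x).
(μ y)' = 20e^(x) ⇒ μ y = 20e^(x) + C.
Divide by μ: y = 20 + Ce^(-x).


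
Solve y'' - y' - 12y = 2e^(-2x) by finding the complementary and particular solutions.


Characteristic roots of r² - r - 12 = 0 are 4, -3.
y_h = C₁e^(4x) + C₂e^(-3x).
Forcing exponent -2 is not a characteristic root; try y_p = Ae^(-2x).
Substitute: A·(4 + (-1)·-2 + (-12)) = A·-6 = 2, so A = -1/3.
General solution: y = C₁e^(4x) + C₂e^(-3x) - (1/3)e^(-2x).


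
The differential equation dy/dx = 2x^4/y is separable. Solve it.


Separate variables: y dy = 2x^4 dx.
Integrate both sides: y²/2 = (2/5)x^5 + C₀.
Multiply by 2: y² = (4/5)x^5 + C.


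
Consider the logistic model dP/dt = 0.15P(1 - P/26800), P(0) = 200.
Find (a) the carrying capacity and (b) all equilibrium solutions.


Logistic ODE dP/dt = 0.15P(1 - P/26800) has equilibria where dP/dt = 0, i.e. P = 0 or P = 26800.
The coefficient (1 - P/K) = 0 when P = K, identifying K = 26800 as the carrying capacity.
(a) K = 26800; (b) equilibria P = 0 and P = 26800.


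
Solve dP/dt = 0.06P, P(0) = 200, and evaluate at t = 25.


The ODE dP/dt = 0.06P has solution P(t) = P(0)e^(0.06t).
Substitute P(0) = 200 and t = 25: P(25) = 200 e^(1.50) ≈ 896.


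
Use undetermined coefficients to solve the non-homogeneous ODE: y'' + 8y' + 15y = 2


Characteristic roots of r² + 8r + 15 = 0 are -5, -3.
y_h = C₁e^(-5x) + C₂e^(-3x).
Constant forcing; try y_p = A. Then 15A = 2 ⇒ A = 2/15.
General solution: y = C₁e^(-5x) + C₂e^(-3x) + 2/15.


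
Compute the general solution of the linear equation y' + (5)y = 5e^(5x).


P(x) = 5 ⇒ μ = e^(5x).
(μ y)' = 5e^(10x) ⇒ μ y = (5/10)e^(10x) + C.
Divide by μ: y = (1/2)e^(5x) + Ce^(-5x).


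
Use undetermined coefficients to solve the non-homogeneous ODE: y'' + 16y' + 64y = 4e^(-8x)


Characteristic polynomial (r + 8)² = 0; repeated root r = -8.
y_h = (C₁ + C₂x)e^(-8x). Forcing matches the repeated root (resonance), so try y_p = Ax² e^(-8x).
Substitute and solve for A: 2A = 4, so A = 2.
General solution: y = (C₁ + C₂x + 2x²)e^(-8x).


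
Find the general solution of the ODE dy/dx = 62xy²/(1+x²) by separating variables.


Separate: dy/y² = 62x/(1+x²) dx.
Integrate LHS: ∫ dy/y² = -1/y.
Integrate RHS via u = 1+x²: 31ln(1+x²) + C.
Result: -1/y = 31ln(1+x²) + C.


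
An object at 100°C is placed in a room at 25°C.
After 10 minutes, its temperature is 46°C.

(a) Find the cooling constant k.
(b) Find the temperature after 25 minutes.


Newton's law: T(t) = T_a + (T₀ - T_a)e^(-kt).
(a) Use T(10) = 46: (46 - 25)/(100 - 25) = e^(-k·10), so k = -ln(0.280)/10 ≈ 0.1273.
(b) Apply k to t = 25: T(25) = 25 + (75)e^(-3.182) ≈ 28.1°C.


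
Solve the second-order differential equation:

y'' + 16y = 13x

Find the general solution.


Homogeneous: r² + 16 = 0 ⇒ r = ±4i, y_h = C₁cos(4x) + C₂sin(4x).
Polynomial forcing; try y_p = Ax + B. Then y_p'' + 16 y_p = 16(Ax + B) = 13x, so B = 0 and A = 13/16.
General solution: y = C₁cos(4x) + C₂sin(4x) + (13/16)x.


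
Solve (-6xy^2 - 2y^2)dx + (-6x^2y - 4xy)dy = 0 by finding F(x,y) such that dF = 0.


Check exactness: ∂M/∂y = -12xy - 4y and ∂N/∂x = -12xy - 4y; equal, so the equation is exact.
Integrate M with respect to x (treating y as constant): ∫M dx = -3x^2y^2 - 2xy^2 + h(y).
Differentiate w.r.t. y and set equal to N: all terms match, so h'(y) = 0 and h is a constant absorbed into C.
General solution: -3x^2y^2 - 2xy^2 = C.


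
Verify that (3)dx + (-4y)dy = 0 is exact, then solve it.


Check exactness: ∂M/∂y = 0 and ∂N/∂x = 0; equal, so the equation is exact.
Integrate M with respect to x (treating y as constant): ∫M dx = 3x + h(y).
Differentiate w.r.t. y and set equal to N: the x-dependent terms already match, leaving h'(y) = -4y. Integrate: h(y) = -2y^2.
So F(x,y) = 3x - 2y^2.
General solution: 3x - 2y^2 = C.


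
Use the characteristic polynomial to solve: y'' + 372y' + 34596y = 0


Characteristic equation: r² + 372r + 34596 = 0, i.e. (r + 186)² = 0.
Repeated root r = -186; include an x factor for the second linearly independent solution.
General solution: y = (C₁ + C₂x)e^(-186x).


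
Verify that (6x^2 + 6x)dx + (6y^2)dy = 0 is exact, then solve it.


Check exactness: ∂M/∂y = 0 and ∂N/∂x = 0; equal, so the equation is exact.
Integrate M with respect to x (treating y as constant): ∫M dx = 2x^3 + 3x^2 + h(y).
Differentiate w.r.t. y and set equal to N: the x-dependent terms already match, leaving h'(y) = 6y^2. Integrate: h(y) = 2y^3.
So F(x,y) = 2x^3 + 2y^3 + 3x^2.
General solution: 2x^3 + 2y^3 + 3x^2 = C.


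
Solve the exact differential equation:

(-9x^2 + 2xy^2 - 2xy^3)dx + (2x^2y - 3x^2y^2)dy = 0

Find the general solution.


Check exactness: ∂M/∂y = 4xy - 6xy^2 and ∂N/∂x = 4xy - 6xy^2; equal, so the equation is exact.
Integrate M with respect to x (treating y as constant): ∫M dx = -3x^3 + x^2y^2 - x^2y^3 + h(y).
Differentiate w.r.t. y and set equal to N: all terms match, so h'(y) = 0 and h is a constant absorbed into C.
General solution: -3x^3 + x^2y^2 - x^2y^3 = C.


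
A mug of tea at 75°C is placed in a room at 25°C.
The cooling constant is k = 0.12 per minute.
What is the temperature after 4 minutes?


Newton's law: dT/dt = -k(T - T_a) has solution T(t) = T_a + (T₀ - T_a)e^(-kt).
Plug in T_a = 25, T₀ = 75, k = 0.12, t = 4: T(4) = 25 + (50)e^(-0.48) ≈ 55.9°C.


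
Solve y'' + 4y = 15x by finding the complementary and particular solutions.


Homogeneous: r² + 4 = 0 ⇒ r = ±2i, y_h = C₁cos(2x) + C₂sin(2x).
Polynomial forcing; try y_p = Ax + B. Then y_p'' + 4 y_p = 4(Ax + B) = 15x, so B = 0 and A = 15/4.
General solution: y = C₁cos(2x) + C₂sin(2x) + (15/4)x.


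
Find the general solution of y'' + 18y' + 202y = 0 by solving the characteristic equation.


Characteristic equation: r² + 18r + 202 = 0.
Discriminant is negative; roots r = -9 ± 11i (complex conjugate pair).
General solution uses e^(α x)(C₁ cos(β x) + C₂ sin(β x)): y = e^(-9x)(C₁cos(11x) + C₂sin(11x)).


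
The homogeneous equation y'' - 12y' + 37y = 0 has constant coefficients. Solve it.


Characteristic equation: r² - 12r + 37 = 0.
Discriminant is negative; roots r = 6 ± 1i (complex conjugate pair).
General solution uses e^(α x)(C₁ cos(β x) + C₂ sin(β x)): y = e^(6x)(C₁cos(x) + C₂sin(x)).


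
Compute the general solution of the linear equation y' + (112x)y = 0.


P(x) = 112x ⇒ μ = e^(56x²).
Q(x) = 0 so μ y is constant: y = Ce^(-56x²).


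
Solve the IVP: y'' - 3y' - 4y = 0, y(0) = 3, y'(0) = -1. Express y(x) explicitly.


Characteristic roots of r² - 3r - 4 = 0 are 4, -1.
General solution y = c₁ e^(4x) + c₂ e^(-x).
Apply y(0) = 3: c₁ + c₂ = 3. Apply y'(0) = -1: 4 c₁ - 1 c₂ = -1.
Solve: c₁ = 2/5, c₂ = 13/5.
Particular solution: y = (2/5)e^(4x) + (13/5)e^(-x).


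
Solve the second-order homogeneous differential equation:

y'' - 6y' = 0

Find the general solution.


Characteristic equation: r² - 6r = 0.
Factor: (r - 0)(r - 6) = 0 ⇒ r = 0, 6 (distinct real).
General solution: y = C₁ + C₂e^(6x).


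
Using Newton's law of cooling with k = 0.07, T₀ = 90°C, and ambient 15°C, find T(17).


Newton's law: dT/dt = -k(T - T_a) has solution T(t) = T_a + (T₀ - T_a)e^(-kt).
Plug in T_a = 15, T₀ = 90, k = 0.07, t = 17: T(17) = 15 + (75)e^(-1.19) ≈ 37.8°C.


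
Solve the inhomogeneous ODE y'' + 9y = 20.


Homogeneous part: r² + 9 = 0 ⇒ r = ±3i, so y_h = C₁cos(3x) + C₂sin(3x).
Try constant y_p = A; plug in: 9A = 20 ⇒ A = 20/9.
General solution: y = C₁cos(3x) + C₂sin(3x) + 20/9.


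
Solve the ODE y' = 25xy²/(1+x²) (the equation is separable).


Separate: dy/y² = 25x/(1+x²) dx.
Integrate LHS: ∫ dy/y² = -1/y.
Integrate RHS via u = 1+x²: (25/2)ln(1+x²) + C.
Result: -1/y = (25/2)ln(1+x²) + C.


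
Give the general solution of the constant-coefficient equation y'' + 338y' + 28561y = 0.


Characteristic equation: r² + 338r + 28561 = 0, i.e. (r + 169)² = 0.
Repeated root r = -169; include an x factor for the second linearly independent solution.
General solution: y = (C₁ + C₂x)e^(-169x).


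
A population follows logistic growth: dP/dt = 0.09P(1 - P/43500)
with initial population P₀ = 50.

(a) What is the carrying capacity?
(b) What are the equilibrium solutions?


Logistic ODE dP/dt = 0.09P(1 - P/43500) has equilibria where dP/dt = 0, i.e. P = 0 or P = 43500.
The coefficient (1 - P/K) = 0 when P = K, identifying K = 43500 as the carrying capacity.
(a) K = 43500; (b) equilibria P = 0 and P = 43500.


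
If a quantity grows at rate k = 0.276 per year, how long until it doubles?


Exponential growth: P(t) = P₀ e^(0.276t). Set P(t)/P₀ = 2: e^(0.276t) = 2.
Solve: t = ln(2)/0.276 ≈ 2.51 years.


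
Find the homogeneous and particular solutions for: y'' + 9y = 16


Homogeneous part: r² + 9 = 0 ⇒ r = ±3i, so y_h = C₁cos(3x) + C₂sin(3x).
Try constant y_p = A; plug in: 9A = 16 ⇒ A = 16/9.
General solution: y = C₁cos(3x) + C₂sin(3x) + 16/9.


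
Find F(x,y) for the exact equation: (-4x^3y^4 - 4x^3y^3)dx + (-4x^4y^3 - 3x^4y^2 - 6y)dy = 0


Check exactness: ∂M/∂y = -16x^3y^3 - 12x^3y^2 and ∂N/∂x = -16x^3y^3 - 12x^3y^2; equal, so the equation is exact.
Integrate M with respect to x (treating y as constant): ∫M dx = -x^4y^4 - x^4y^3 + h(y).
Differentiate w.r.t. y and set equal to N: the x-dependent terms already match, leaving h'(y) = -6y. Integrate: h(y) = -3y^2.
So F(x,y) = -x^4y^4 - x^4y^3 - 3y^2.
General solution: -x^4y^4 - x^4y^3 - 3y^2 = C.


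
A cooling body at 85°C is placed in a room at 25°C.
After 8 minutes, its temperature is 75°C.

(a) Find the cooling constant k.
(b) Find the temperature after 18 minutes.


Newton's law: T(t) = T_a + (T₀ - T_a)e^(-kt).
(a) Use T(8) = 75: (75 - 25)/(85 - 25) = e^(-k·8), so k = -ln(0.833)/8 ≈ 0.0228.
(b) Apply k to t = 18: T(18) = 25 + (60)e^(-0.410) ≈ 64.8°C.


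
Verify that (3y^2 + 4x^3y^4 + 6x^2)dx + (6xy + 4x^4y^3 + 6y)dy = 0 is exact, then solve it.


Check exactness: ∂M/∂y = 6y + 16x^3y^3 and ∂N/∂x = 6y + 16x^3y^3; equal, so the equation is exact.
Integrate M with respect to x (treating y as constant): ∫M dx = 3xy^2 + x^4y^4 + 2x^3 + h(y).
Differentiate w.r.t. y and set equal to N: the x-dependent terms already match, leaving h'(y) = 6y. Integrate: h(y) = 3y^2.
So F(x,y) = 3xy^2 + x^4y^4 + 3y^2 + 2x^3.
General solution: 3xy^2 + x^4y^4 + 3y^2 + 2x^3 = C.


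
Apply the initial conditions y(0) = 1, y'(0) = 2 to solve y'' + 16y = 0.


Characteristic roots of r² + 16 = 0 are ±4i, so y = C₁cos(4x) + C₂sin(4x).
Apply y(0) = 1: C₁ = 1. Differentiate and apply y'(0) = 2: 4·C₂ = 2, so C₂ = 1/2.
Particular solution: y = cos(4x) + (1/2)sin(4x).


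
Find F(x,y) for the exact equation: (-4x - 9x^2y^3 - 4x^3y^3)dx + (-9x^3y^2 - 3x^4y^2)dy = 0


Check exactness: ∂M/∂y = -27x^2y^2 - 12x^3y^2 and ∂N/∂x = -27x^2y^2 - 12x^3y^2; equal, so the equation is exact.
Integrate M with respect to x (treating y as constant): ∫M dx = -2x^2 - 3x^3y^3 - x^4y^3 + h(y).
Differentiate w.r.t. y and set equal to N: all terms match, so h'(y) = 0 and h is a constant absorbed into C.
General solution: -2x^2 - 3x^3y^3 - x^4y^3 = C.


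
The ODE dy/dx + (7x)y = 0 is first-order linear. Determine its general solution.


P(x) = 7x ⇒ μ = e^((7/2)x²).
Q(x) = 0 so μ y is constant: y = Ce^(-(7/2)x²).


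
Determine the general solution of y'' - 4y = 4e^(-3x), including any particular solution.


Characteristic roots of r² - 4 = 0 are -2, 2.
y_h = C₁e^(-2x) + C₂e^(2x).
Forcing exponent -3 is not a characteristic root; try y_p = Ae^(-3x).
Substitute: A·(9 + (0)·-3 + (-4)) = A·5 = 4, so A = 4/5.
General solution: y = C₁e^(-2x) + C₂e^(2x) + (4/5)e^(-3x).


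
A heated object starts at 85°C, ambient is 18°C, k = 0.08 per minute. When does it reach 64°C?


From T(t) = T_a + (T₀ - T_a)e^(-kt), set T(t) = 64:
(64 - 18) / (85 - 18) = e^(-0.08t), so t = -ln(0.687)/0.08 ≈ 4.7 minutes.


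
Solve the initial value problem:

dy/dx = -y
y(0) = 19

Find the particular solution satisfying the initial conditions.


General solution of y' = -y is y = Ce^(-x).
Apply y(0) = 19: C = 19.
Particular solution: y = 19e^(-x).


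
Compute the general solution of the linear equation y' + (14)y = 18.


P(x) = 14, Q(x) = 18; integrating factor μ = e^(14x).
(μ y)' = 18e^(14x) ⇒ μ y = (9/7)e^(14x) + C.
Divide by μ: y = 9/7 + Ce^(-14x).


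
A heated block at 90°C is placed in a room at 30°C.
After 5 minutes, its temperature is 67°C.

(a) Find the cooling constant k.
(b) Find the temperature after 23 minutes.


Newton's law: T(t) = T_a + (T₀ - T_a)e^(-kt).
(a) Use T(5) = 67: (67 - 30)/(90 - 30) = e^(-k·5), so k = -ln(0.617)/5 ≈ 0.0967.
(b) Apply k to t = 23: T(23) = 30 + (60)e^(-2.224) ≈ 36.5°C.


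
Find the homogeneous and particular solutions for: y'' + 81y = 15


Homogeneous part: r² + 81 = 0 ⇒ r = ±9i, so y_h = C₁cos(9x) + C₂sin(9x).
Try constant y_p = A; plug in: 81A = 15 ⇒ A = 5/27.
General solution: y = C₁cos(9x) + C₂sin(9x) + 5/27.


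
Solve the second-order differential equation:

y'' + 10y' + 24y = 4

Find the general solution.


Characteristic roots of r² + 10r + 24 = 0 are -4, -6.
y_h = C₁e^(-4x) + C₂e^(-6x).
Constant forcing; try y_p = A. Then 24A = 4 ⇒ A = 1/6.
General solution: y = C₁e^(-4x) + C₂e^(-6x) + 1/6.


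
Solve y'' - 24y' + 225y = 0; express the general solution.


Characteristic equation: r² - 24r + 225 = 0.
Discriminant is negative; roots r = 12 ± 9i (complex conjugate pair).
General solution uses e^(α x)(C₁ cos(β x) + C₂ sin(β x)): y = e^(12x)(C₁cos(9x) + C₂sin(9x)).


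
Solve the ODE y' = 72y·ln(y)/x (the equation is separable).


Separate: dy/[y ln(y)] = 72 dx/x.
Substitute u = ln(y): du/u = 72 dx/x.
Integrate: ln|ln(y)| = 72ln|x| + C₀, hence ln(y) = C·x^72.


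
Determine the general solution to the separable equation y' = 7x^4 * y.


Separate variables: dy/y = 7x^4 dx.
Integrate: ln|y| = (7/5)x^5 + C₀.
Exponentiate: y = Ce^((7/5)x^5).


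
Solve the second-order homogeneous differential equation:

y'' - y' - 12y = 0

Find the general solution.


Characteristic equation: r² - r - 12 = 0.
Factor: (r - 4)(r + 3) = 0 ⇒ r = 4, -3 (distinct real).
General solution: y = C₁e^(4x) + C₂e^(-3x).


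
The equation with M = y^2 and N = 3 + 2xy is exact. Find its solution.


Check exactness: ∂M/∂y = 2y and ∂N/∂x = 2y; equal, so the equation is exact.
Integrate M with respect to x (treating y as constant): ∫M dx = xy^2 + h(y).
Differentiate w.r.t. y and set equal to N: the x-dependent terms already match, leaving h'(y) = 3. Integrate: h(y) = 3y.
So F(x,y) = 3y + xy^2.
General solution: 3y + xy^2 = C.


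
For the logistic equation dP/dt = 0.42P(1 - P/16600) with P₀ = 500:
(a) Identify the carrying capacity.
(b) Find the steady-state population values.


Logistic ODE dP/dt = 0.42P(1 - P/16600) has equilibria where dP/dt = 0, i.e. P = 0 or P = 16600.
The coefficient (1 - P/K) = 0 when P = K, identifying K = 16600 as the carrying capacity.
(a) K = 16600; (b) equilibria P = 0 and P = 16600.


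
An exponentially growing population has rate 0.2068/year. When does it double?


Exponential growth: P(t) = P₀ e^(0.2068t). Set P(t)/P₀ = 2: e^(0.2068t) = 2.
Solve: t = ln(2)/0.2068 ≈ 3.35 years.


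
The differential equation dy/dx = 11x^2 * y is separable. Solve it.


Separate variables: dy/y = 11x^2 dx.
Integrate: ln|y| = (11/3)x^3 + C₀.
Exponentiate: y = Ce^((11/3)x^3).


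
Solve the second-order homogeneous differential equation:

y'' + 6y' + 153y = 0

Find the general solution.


Characteristic equation: r² + 6r + 153 = 0.
Discriminant is negative; roots r = -3 ± 12i (complex conjugate pair).
General solution uses e^(α x)(C₁ cos(β x) + C₂ sin(β x)): y = e^(-3x)(C₁cos(12x) + C₂sin(12x)).


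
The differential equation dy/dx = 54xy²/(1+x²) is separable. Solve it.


Separate: dy/y² = 54x/(1+x²) dx.
Integrate LHS: ∫ dy/y² = -1/y.
Integrate RHS via u = 1+x²: 27ln(1+x²) + C.
Result: -1/y = 27ln(1+x²) + C.


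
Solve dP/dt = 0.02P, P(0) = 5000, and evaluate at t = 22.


The ODE dP/dt = 0.02P has solution P(t) = P(0)e^(0.02t).
Substitute P(0) = 5000 and t = 22: P(22) = 5000 e^(0.44) ≈ 7764.


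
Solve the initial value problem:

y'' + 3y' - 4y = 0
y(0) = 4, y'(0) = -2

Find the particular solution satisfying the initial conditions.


Characteristic roots of r² + 3r - 4 = 0 are 1, -4.
General solution y = c₁ e^(x) + c₂ e^(-4x).
Apply y(0) = 4: c₁ + c₂ = 4. Apply y'(0) = -2: 1 c₁ - 4 c₂ = -2.
Solve: c₁ = 14/5, c₂ = 6/5.
Particular solution: y = (14/5)e^(x) + (6/5)e^(-4x).


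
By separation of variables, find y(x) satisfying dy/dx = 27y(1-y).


Separate: dy/[y(1-y)] = 27 dx.
Partial fractions: 1/[y(1-y)] = 1/y + 1/(1-y).
Integrate: ln|y/(1-y)| = 27x + C₀.
Solve for y: y = 1/(1 + Ce^(-27x)).


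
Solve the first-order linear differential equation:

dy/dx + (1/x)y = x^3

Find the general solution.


P(x) = 1/x ⇒ μ = x^1.
(x^1 y)' = x^4 ⇒ x^1 y = x^5/(5) + C.
Solve for y: y = (1/5)x^4 + C/x^1.


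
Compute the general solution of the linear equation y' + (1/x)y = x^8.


P(x) = 1/x ⇒ μ = x^1.
(x^1 y)' = x^1·x^8 = x^9.
Integrate: x^1 y = x^10/(10) + C.
Solve for y: y = (1/10)x^9 + C/x^1.


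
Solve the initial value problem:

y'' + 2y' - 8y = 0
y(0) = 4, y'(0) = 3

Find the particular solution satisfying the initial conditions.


Characteristic roots of r² + 2r - 8 = 0 are -4, 2.
General solution y = c₁ e^(-4x) + c₂ e^(2x).
Apply y(0) = 4: c₁ + c₂ = 4. Apply y'(0) = 3: -4 c₁ + 2 c₂ = 3.
Solve: c₁ = 5/6, c₂ = 19/6.
Particular solution: y = (5/6)e^(-4x) + (19/6)e^(2x).


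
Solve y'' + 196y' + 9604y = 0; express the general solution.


Characteristic equation: r² + 196r + 9604 = 0, i.e. (r + 98)² = 0.
Repeated root r = -98; include an x factor for the second linearly independent solution.
General solution: y = (C₁ + C₂x)e^(-98x).


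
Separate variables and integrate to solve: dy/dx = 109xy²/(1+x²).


Separate: dy/y² = 109x/(1+x²) dx.
Integrate LHS: ∫ dy/y² = -1/y.
Integrate RHS via u = 1+x²: (109/2)ln(1+x²) + C.
Result: -1/y = (109/2)ln(1+x²) + C.


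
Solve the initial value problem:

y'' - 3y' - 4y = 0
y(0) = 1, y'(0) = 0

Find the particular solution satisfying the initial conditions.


Characteristic roots of r² - 3r - 4 = 0 are -1, 4.
General solution y = c₁ e^(-x) + c₂ e^(4x).
Apply y(0) = 1: c₁ + c₂ = 1. Apply y'(0) = 0: -1 c₁ + 4 c₂ = 0.
Solve: c₁ = 4/5, c₂ = 1/5.
Particular solution: y = (4/5)e^(-x) + (1/5)e^(4x).


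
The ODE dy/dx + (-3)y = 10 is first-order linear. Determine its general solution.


P(x) = -3 ⇒ μ = e^(-3x).
(μ y)' = 10e^(-3x) ⇒ μ y = -(10/3)e^(-3x) + C.
Divide by μ: y = -10/3 + Ce^(3x).


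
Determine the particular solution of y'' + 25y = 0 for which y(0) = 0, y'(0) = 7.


Characteristic roots of r² + 25 = 0 are ±5i, so y = C₁cos(5x) + C₂sin(5x).
Apply y(0) = 0: C₁ = 0. Differentiate and apply y'(0) = 7: 5·C₂ = 7, so C₂ = 7/5.
Particular solution: y = (7/5)sin(5x).


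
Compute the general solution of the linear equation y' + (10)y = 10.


P(x) = 10, Q(x) = 10; integrating factor μ = e^(10x).
(μ y)' = 10e^(10x) ⇒ μ y = e^(10x) + C.
Divide by μ: y = 1 + Ce^(-10x).


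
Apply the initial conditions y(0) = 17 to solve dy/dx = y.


General solution of y' = y is y = Ce^(x).
Apply y(0) = 17: C = 17.
Particular solution: y = 17e^(x).


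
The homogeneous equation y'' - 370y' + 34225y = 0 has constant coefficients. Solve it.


Characteristic equation: r² - 370r + 34225 = 0, i.e. (r - 185)² = 0.
Repeated root r = 185; include an x factor for the second linearly independent solution.
General solution: y = (C₁ + C₂x)e^(185x).


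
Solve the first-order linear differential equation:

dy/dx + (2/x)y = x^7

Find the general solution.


P(x) = 2/x ⇒ μ = x^2.
(x^2 y)' = x^2·x^7 = x^9.
Integrate: x^2 y = x^10/(10) + C.
Solve for y: y = (1/10)x^8 + C/x^2.


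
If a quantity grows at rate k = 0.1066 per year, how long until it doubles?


Exponential growth: P(t) = P₀ e^(0.1066t). Set P(t)/P₀ = 2: e^(0.1066t) = 2.
Solve: t = ln(2)/0.1066 ≈ 6.50 years.


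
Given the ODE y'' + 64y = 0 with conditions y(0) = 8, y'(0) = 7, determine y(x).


Characteristic roots of r² + 64 = 0 are ±8i, so y = C₁cos(8x) + C₂sin(8x).
Apply y(0) = 8: C₁ = 8. Differentiate and apply y'(0) = 7: 8·C₂ = 7, so C₂ = 7/8.
Particular solution: y = 8cos(8x) + (7/8)sin(8x).


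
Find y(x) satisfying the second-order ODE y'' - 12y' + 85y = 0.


Characteristic equation: r² - 12r + 85 = 0.
Discriminant is negative; roots r = 6 ± 7i (complex conjugate pair).
General solution uses e^(α x)(C₁ cos(β x) + C₂ sin(β x)): y = e^(6x)(C₁cos(7x) + C₂sin(7x)).


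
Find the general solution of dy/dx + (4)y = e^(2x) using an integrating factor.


P(x) = 4 ⇒ μ = e^(4x).
(μ y)' = e^(6x) ⇒ μ y = e^(6x)/6 + C.
Divide by μ: y = (1/6)e^(2x) + Ce^(-4x).


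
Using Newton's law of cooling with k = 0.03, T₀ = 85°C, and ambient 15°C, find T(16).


Newton's law: dT/dt = -k(T - T_a) has solution T(t) = T_a + (T₀ - T_a)e^(-kt).
Plug in T_a = 15, T₀ = 85, k = 0.03, t = 16: T(16) = 15 + (70)e^(-0.48) ≈ 58.3°C.


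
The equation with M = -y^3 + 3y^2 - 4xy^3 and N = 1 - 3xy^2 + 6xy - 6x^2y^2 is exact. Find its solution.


Check exactness: ∂M/∂y = -3y^2 + 6y - 12xy^2 and ∂N/∂x = -3y^2 + 6y - 12xy^2; equal, so the equation is exact.
Integrate M with respect to x (treating y as constant): ∫M dx = -xy^3 + 3xy^2 - 2x^2y^3 + h(y).
Differentiate w.r.t. y and set equal to N: the x-dependent terms already match, leaving h'(y) = 1. Integrate: h(y) = y.
So F(x,y) = y - xy^3 + 3xy^2 - 2x^2y^3.
General solution: y - xy^3 + 3xy^2 - 2x^2y^3 = C.


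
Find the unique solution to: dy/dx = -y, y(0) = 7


General solution of y' = -y is y = Ce^(-x).
Apply y(0) = 7: C = 7.
Particular solution: y = 7e^(-x).


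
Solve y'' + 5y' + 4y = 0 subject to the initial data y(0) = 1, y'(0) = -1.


Characteristic roots of r² + 5r + 4 = 0 are -1, -4.
General solution y = c₁ e^(-x) + c₂ e^(-4x).
Apply y(0) = 1: c₁ + c₂ = 1. Apply y'(0) = -1: -1 c₁ - 4 c₂ = -1.
Solve: c₁ = 1, c₂ = 0.
Particular solution: y = e^(-x) + 0e^(-4x).


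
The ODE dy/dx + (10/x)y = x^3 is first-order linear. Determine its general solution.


P(x) = 10/x ⇒ μ = x^10.
(x^10 y)' = x^10·x^3 = x^13.
Integrate: x^10 y = x^14/(14) + C.
Solve for y: y = (1/14)x^4 + C/x^10.


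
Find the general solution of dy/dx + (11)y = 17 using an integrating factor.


P(x) = 11, Q(x) = 17; integrating factor μ = e^(11x).
(μ y)' = 17e^(11x) ⇒ μ y = (17/11)e^(11x) + C.
Divide by μ: y = 17/11 + Ce^(-11x).


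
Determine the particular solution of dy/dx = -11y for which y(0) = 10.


General solution of y' = -11y is y = Ce^(-11x).
Apply y(0) = 10: C = 10.
Particular solution: y = 10e^(-11x).


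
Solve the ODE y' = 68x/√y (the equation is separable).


Separate: √y dy = 68x dx.
Integrate: (2/3)y^(3/2) = 34x² + C.


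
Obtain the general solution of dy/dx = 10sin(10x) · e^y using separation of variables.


Separate: e^(-y) dy = 10sin(10x) dx.
Integrate: -e^(-y) = -cos(10x) + C₀.
Rearrange: e^(-y) = cos(10x) + C.


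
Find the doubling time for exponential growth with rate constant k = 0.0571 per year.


Exponential growth: P(t) = P₀ e^(0.0571t). Set P(t)/P₀ = 2: e^(0.0571t) = 2.
Solve: t = ln(2)/0.0571 ≈ 12.14 years.


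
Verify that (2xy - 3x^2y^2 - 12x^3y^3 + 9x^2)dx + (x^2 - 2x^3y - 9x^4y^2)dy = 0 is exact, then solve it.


Check exactness: ∂M/∂y = 2x - 6x^2y - 36x^3y^2 and ∂N/∂x = 2x - 6x^2y - 36x^3y^2; equal, so the equation is exact.
Integrate M with respect to x (treating y as constant): ∫M dx = x^2y - x^3y^2 - 3x^4y^3 + 3x^3 + h(y).
Differentiate w.r.t. y and set equal to N: all terms match, so h'(y) = 0 and h is a constant absorbed into C.
General solution: x^2y - x^3y^2 - 3x^4y^3 + 3x^3 = C.


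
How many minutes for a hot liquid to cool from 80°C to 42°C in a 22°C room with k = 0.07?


From T(t) = T_a + (T₀ - T_a)e^(-kt), set T(t) = 42:
(42 - 22) / (80 - 22) = e^(-0.07t), so t = -ln(0.345)/0.07 ≈ 15.2 minutes.


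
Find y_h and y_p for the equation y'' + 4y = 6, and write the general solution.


Homogeneous part: r² + 4 = 0 ⇒ r = ±2i, so y_h = C₁cos(2x) + C₂sin(2x).
Try constant y_p = A; plug in: 4A = 6 ⇒ A = 3/2.
General solution: y = C₁cos(2x) + C₂sin(2x) + 3/2.


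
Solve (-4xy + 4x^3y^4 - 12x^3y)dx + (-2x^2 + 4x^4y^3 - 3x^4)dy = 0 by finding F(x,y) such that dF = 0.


Check exactness: ∂M/∂y = -4x + 16x^3y^3 - 12x^3 and ∂N/∂x = -4x + 16x^3y^3 - 12x^3; equal, so the equation is exact.
Integrate M with respect to x (treating y as constant): ∫M dx = -2x^2y + x^4y^4 - 3x^4y + h(y).
Differentiate w.r.t. y and set equal to N: all terms match, so h'(y) = 0 and h is a constant absorbed into C.
General solution: -2x^2y + x^4y^4 - 3x^4y = C.


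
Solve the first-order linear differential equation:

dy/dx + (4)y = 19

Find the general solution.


P(x) = 4, Q(x) = 19; integrating factor μ = e^(4x).
(μ y)' = 19e^(4x) ⇒ μ y = (19/4)e^(4x) + C.
Divide by μ: y = 19/4 + Ce^(-4x).


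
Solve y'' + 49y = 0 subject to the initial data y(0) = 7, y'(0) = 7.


Characteristic roots of r² + 49 = 0 are ±7i, so y = C₁cos(7x) + C₂sin(7x).
Apply y(0) = 7: C₁ = 7. Differentiate and apply y'(0) = 7: 7·C₂ = 7, so C₂ = 1.
Particular solution: y = 7cos(7x) + sin(7x).


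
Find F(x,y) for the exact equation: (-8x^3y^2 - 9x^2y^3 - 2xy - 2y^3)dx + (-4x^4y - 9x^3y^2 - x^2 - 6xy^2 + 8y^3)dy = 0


Check exactness: ∂M/∂y = -16x^3y - 27x^2y^2 - 2x - 6y^2 and ∂N/∂x = -16x^3y - 27x^2y^2 - 2x - 6y^2; equal, so the equation is exact.
Integrate M with respect to x (treating y as constant): ∫M dx = -2x^4y^2 - 3x^3y^3 - x^2y - 2xy^3 + h(y).
Differentiate w.r.t. y and set equal to N: the x-dependent terms already match, leaving h'(y) = 8y^3. Integrate: h(y) = 2y^4.
So F(x,y) = -2x^4y^2 - 3x^3y^3 - x^2y - 2xy^3 + 2y^4.
General solution: -2x^4y^2 - 3x^3y^3 - x^2y - 2xy^3 + 2y^4 = C.


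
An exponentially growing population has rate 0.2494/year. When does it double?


Exponential growth: P(t) = P₀ e^(0.2494t). Set P(t)/P₀ = 2: e^(0.2494t) = 2.
Solve: t = ln(2)/0.2494 ≈ 2.78 years.


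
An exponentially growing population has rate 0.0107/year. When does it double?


Exponential growth: P(t) = P₀ e^(0.0107t). Set P(t)/P₀ = 2: e^(0.0107t) = 2.
Solve: t = ln(2)/0.0107 ≈ 64.78 years.


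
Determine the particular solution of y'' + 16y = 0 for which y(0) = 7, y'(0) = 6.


Characteristic roots of r² + 16 = 0 are ±4i, so y = C₁cos(4x) + C₂sin(4x).
Apply y(0) = 7: C₁ = 7. Differentiate and apply y'(0) = 6: 4·C₂ = 6, so C₂ = 3/2.
Particular solution: y = 7cos(4x) + (3/2)sin(4x).


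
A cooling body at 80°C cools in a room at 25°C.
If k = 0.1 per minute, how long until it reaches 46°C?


From T(t) = T_a + (T₀ - T_a)e^(-kt), set T(t) = 46:
(46 - 25) / (80 - 25) = e^(-0.1t), so t = -ln(0.382)/0.1 ≈ 9.6 minutes.


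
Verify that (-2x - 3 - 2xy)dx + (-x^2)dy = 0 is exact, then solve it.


Check exactness: ∂M/∂y = -2x and ∂N/∂x = -2x; equal, so the equation is exact.
Integrate M with respect to x (treating y as constant): ∫M dx = -x^2 - 3x - x^2y + h(y).
Differentiate w.r.t. y and set equal to N: all terms match, so h'(y) = 0 and h is a constant absorbed into C.
General solution: -x^2 - 3x - x^2y = C.


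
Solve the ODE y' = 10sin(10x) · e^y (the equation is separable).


Separate: e^(-y) dy = 10sin(10x) dx.
Integrate: -e^(-y) = -cos(10x) + C₀.
Rearrange: e^(-y) = cos(10x) + C.


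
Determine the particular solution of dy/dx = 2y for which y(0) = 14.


General solution of y' = 2y is y = Ce^(2x).
Apply y(0) = 14: C = 14.
Particular solution: y = 14e^(2x).


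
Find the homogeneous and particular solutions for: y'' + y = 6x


Homogeneous: r² + 1 = 0 ⇒ r = ±1i, y_h = C₁cos(x) + C₂sin(x).
Polynomial forcing; try y_p = Ax + B. Then y_p'' + 1 y_p = 1(Ax + B) = 6x, so B = 0 and A = 6.
General solution: y = C₁cos(x) + C₂sin(x) + 6x.


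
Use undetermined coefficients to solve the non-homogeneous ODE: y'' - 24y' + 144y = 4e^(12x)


Characteristic polynomial (r - 12)² = 0; repeated root r = 12.
y_h = (C₁ + C₂x)e^(12x). Forcing matches the repeated root (resonance), so try y_p = Ax² e^(12x).
Substitute and solve for A: 2A = 4, so A = 2.
General solution: y = (C₁ + C₂x + 2x²)e^(12x).


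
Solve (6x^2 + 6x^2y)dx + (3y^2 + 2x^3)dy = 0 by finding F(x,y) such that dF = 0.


Check exactness: ∂M/∂y = 6x^2 and ∂N/∂x = 6x^2; equal, so the equation is exact.
Integrate M with respect to x (treating y as constant): ∫M dx = 2x^3 + 2x^3y + h(y).
Differentiate w.r.t. y and set equal to N: the x-dependent terms already match, leaving h'(y) = 3y^2. Integrate: h(y) = y^3.
So F(x,y) = 2x^3 + y^3 + 2x^3y.
General solution: 2x^3 + y^3 + 2x^3y = C.


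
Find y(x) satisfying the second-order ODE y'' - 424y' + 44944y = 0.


Characteristic equation: r² - 424r + 44944 = 0, i.e. (r - 212)² = 0.
Repeated root r = 212; include an x factor for the second linearly independent solution.
General solution: y = (C₁ + C₂x)e^(212x).


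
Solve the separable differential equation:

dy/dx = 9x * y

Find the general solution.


Separate variables: dy/y = 9x dx.
Integrate: ln|y| = (9/2)x^2 + C₀.
Exponentiate: y = Ce^((9/2)x^2).


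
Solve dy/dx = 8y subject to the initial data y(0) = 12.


General solution of y' = 8y is y = Ce^(8x).
Apply y(0) = 12: C = 12.
Particular solution: y = 12e^(8x).


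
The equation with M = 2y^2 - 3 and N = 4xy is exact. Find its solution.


Check exactness: ∂M/∂y = 4y and ∂N/∂x = 4y; equal, so the equation is exact.
Integrate M with respect to x (treating y as constant): ∫M dx = 2xy^2 - 3x + h(y).
Differentiate w.r.t. y and set equal to N: all terms match, so h'(y) = 0 and h is a constant absorbed into C.
General solution: 2xy^2 - 3x = C.


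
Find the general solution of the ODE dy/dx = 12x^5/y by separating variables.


Separate variables: y dy = 12x^5 dx.
Integrate both sides: y²/2 = 2x^6 + C₀.
Multiply by 2: y² = 4x^6 + C.


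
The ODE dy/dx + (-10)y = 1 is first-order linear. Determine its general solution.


P(x) = -10 ⇒ μ = e^(-10x).
(μ y)' = e^(-10x) ⇒ μ y = -(1/10)e^(-10x) + C.
Divide by μ: y = -1/10 + Ce^(10x).


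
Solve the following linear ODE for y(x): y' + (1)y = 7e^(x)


P(x) = 1 ⇒ μ = e^(x).
(μ y)' = 7e^(2x) ⇒ μ y = (7/2)e^(2x) + C.
Divide by μ: y = (7/2)e^(x) + Ce^(-x).


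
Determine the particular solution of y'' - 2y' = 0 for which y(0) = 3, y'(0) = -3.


Characteristic roots of r² - 2r = 0 are 0, 2.
General solution y = c₁ + c₂ e^(2x).
Apply y(0) = 3: c₁ + c₂ = 3. Apply y'(0) = -3: 0 c₁ + 2 c₂ = -3.
Solve: c₁ = 9/2, c₂ = -3/2.
Particular solution: y = 9/2 - (3/2)e^(2x).


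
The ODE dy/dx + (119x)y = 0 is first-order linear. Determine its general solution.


P(x) = 119x ⇒ μ = e^((119/2)x²).
Q(x) = 0 so μ y is constant: y = Ce^(-(119/2)x²).


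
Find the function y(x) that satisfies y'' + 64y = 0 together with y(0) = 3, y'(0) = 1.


Characteristic roots of r² + 64 = 0 are ±8i, so y = C₁cos(8x) + C₂sin(8x).
Apply y(0) = 3: C₁ = 3. Differentiate and apply y'(0) = 1: 8·C₂ = 1, so C₂ = 1/8.
Particular solution: y = 3cos(8x) + (1/8)sin(8x).


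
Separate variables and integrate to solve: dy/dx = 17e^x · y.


Separate variables: dy/y = 17e^x dx.
Integrate: ln|y| = 17e^x + C₀.
Exponentiate: y = Ce^(17e^x).


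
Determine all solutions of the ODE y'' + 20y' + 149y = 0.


Characteristic equation: r² + 20r + 149 = 0.
Discriminant is negative; roots r = -10 ± 7i (complex conjugate pair).
General solution uses e^(α x)(C₁ cos(β x) + C₂ sin(β x)): y = e^(-10x)(C₁cos(7x) + C₂sin(7x)).


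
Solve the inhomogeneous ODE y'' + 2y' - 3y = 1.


Characteristic roots of r² + 2r - 3 = 0 are -3, 1.
y_h = C₁e^(-3x) + C₂e^(x).
Forcing exponent 0 is not a characteristic root; try y_p = A.
Substitute: A·(0 + (2)·0 + (-3)) = A·-3 = 1, so A = -1/3.
General solution: y = C₁e^(-3x) + C₂e^(x) - 1/3.


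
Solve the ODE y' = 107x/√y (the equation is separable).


Separate: √y dy = 107x dx.
Integrate: (2/3)y^(3/2) = (107/2)x² + C.


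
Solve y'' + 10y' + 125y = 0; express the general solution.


Characteristic equation: r² + 10r + 125 = 0.
Discriminant is negative; roots r = -5 ± 10i (complex conjugate pair).
General solution uses e^(α x)(C₁ cos(β x) + C₂ sin(β x)): y = e^(-5x)(C₁cos(10x) + C₂sin(10x)).


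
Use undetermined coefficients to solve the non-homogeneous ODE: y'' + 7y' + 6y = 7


Characteristic roots of r² + 7r + 6 = 0 are -6, -1.
y_h = C₁e^(-6x) + C₂e^(-x).
Constant forcing; try y_p = A. Then 6A = 7 ⇒ A = 7/6.
General solution: y = C₁e^(-6x) + C₂e^(-x) + 7/6.


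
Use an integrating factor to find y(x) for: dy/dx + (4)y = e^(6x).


P(x) = 4 ⇒ μ = e^(4x).
(μ y)' = e^(10x) ⇒ μ y = e^(10x)/10 + C.
Divide by μ: y = (1/10)e^(6x) + Ce^(-4x).


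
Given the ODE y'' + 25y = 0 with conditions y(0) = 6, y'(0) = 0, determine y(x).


Characteristic roots of r² + 25 = 0 are ±5i, so y = C₁cos(5x) + C₂sin(5x).
Apply y(0) = 6: C₁ = 6. Differentiate and apply y'(0) = 0: 5·C₂ = 0, so C₂ = 0.
Particular solution: y = 6cos(5x).


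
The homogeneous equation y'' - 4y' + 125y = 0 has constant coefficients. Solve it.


Characteristic equation: r² - 4r + 125 = 0.
Discriminant is negative; roots r = 2 ± 11i (complex conjugate pair).
General solution uses e^(α x)(C₁ cos(β x) + C₂ sin(β x)): y = e^(2x)(C₁cos(11x) + C₂sin(11x)).


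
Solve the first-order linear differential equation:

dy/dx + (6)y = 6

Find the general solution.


P(x) = 6, Q(x) = 6; integrating factor μ = e^(6x).
(μ y)' = 6e^(6x) ⇒ μ y = e^(6x) + C.
Divide by μ: y = 1 + Ce^(-6x).


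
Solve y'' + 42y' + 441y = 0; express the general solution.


Characteristic equation: r² + 42r + 441 = 0, i.e. (r + 21)² = 0.
Repeated root r = -21; include an x factor for the second linearly independent solution.
General solution: y = (C₁ + C₂x)e^(-21x).


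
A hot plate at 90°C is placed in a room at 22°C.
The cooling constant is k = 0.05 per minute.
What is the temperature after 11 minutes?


Newton's law: dT/dt = -k(T - T_a) has solution T(t) = T_a + (T₀ - T_a)e^(-kt).
Plug in T_a = 22, T₀ = 90, k = 0.05, t = 11: T(11) = 22 + (68)e^(-0.55) ≈ 61.2°C.
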